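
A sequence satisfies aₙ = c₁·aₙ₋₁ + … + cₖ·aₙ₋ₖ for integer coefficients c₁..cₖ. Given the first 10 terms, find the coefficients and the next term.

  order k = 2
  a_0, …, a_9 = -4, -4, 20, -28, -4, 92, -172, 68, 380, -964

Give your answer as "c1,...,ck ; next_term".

-2,-3 ; 788

  a_2 = -2·-4 + -3·-4 = 20
  a_3 = -2·20 + -3·-4 = -28
  a_4 = -2·-28 + -3·20 = -4
  a_5 = -2·-4 + -3·-28 = 92
  a_6 = -2·92 + -3·-4 = -172
  a_7 = -2·-172 + -3·92 = 68
  a_8 = -2·68 + -3·-172 = 380
  a_9 = -2·380 + -3·68 = -964
  a_10 = -2·-964 + -3·380 = 788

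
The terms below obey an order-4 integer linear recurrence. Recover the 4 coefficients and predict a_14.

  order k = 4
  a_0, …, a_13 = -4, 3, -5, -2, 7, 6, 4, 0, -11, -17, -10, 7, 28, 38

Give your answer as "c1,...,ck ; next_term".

  a_4 = 1·-2 + -1·-5 + 0·3 + -1·-4 = 7
  a_5 = 1·7 + -1·-2 + 0·-5 + -1·3 = 6
  a_6 = 1·6 + -1·7 + 0·-2 + -1·-5 = 4
  a_7 = 1·4 + -1·6 + 0·7 + -1·-2 = 0
  a_8 = 1·0 + -1·4 + 0·6 + -1·7 = -11
  a_9 = 1·-11 + -1·0 + 0·4 + -1·6 = -17
  a_10 = 1·-17 + -1·-11 + 0·0 + -1·4 = -10
  a_11 = 1·-10 + -1·-17 + 0·-11 + -1·0 = 7
  a_12 = 1·7 + -1·-10 + 0·-17 + -1·-11 = 28
  a_13 = 1·28 + -1·7 + 0·-10 + -1·-17 = 38
  a_14 = 1·38 + -1·28 + 0·7 + -1·-10 = 20

1,-1,0,-1 ; 20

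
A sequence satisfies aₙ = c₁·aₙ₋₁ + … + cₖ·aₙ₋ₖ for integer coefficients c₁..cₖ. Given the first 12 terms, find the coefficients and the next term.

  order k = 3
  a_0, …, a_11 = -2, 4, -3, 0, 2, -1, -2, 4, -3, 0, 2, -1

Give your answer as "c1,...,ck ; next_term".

  a_3 = -2·-3 + -2·4 + -1·-2 = 0
  a_4 = -2·0 + -2·-3 + -1·4 = 2
  a_5 = -2·2 + -2·0 + -1·-3 = -1
  a_6 = -2·-1 + -2·2 + -1·0 = -2
  a_7 = -2·-2 + -2·-1 + -1·2 = 4
  a_8 = -2·4 + -2·-2 + -1·-1 = -3
  a_9 = -2·-3 + -2·4 + -1·-2 = 0
  a_10 = -2·0 + -2·-3 + -1·4 = 2
  a_11 = -2·2 + -2·0 + -1·-3 = -1
  a_12 = -2·-1 + -2·2 + -1·0 = -2

-2,-2,-1 ; -2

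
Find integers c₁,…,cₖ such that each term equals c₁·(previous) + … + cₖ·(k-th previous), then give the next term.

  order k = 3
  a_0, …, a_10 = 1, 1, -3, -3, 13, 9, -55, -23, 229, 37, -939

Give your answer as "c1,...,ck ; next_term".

  a_3 = 0·-3 + -4·1 + 1·1 = -3
  a_4 = 0·-3 + -4·-3 + 1·1 = 13
  a_5 = 0·13 + -4·-3 + 1·-3 = 9
  a_6 = 0·9 + -4·13 + 1·-3 = -55
  a_7 = 0·-55 + -4·9 + 1·13 = -23
  a_8 = 0·-23 + -4·-55 + 1·9 = 229
  a_9 = 0·229 + -4·-23 + 1·-55 = 37
  a_10 = 0·37 + -4·229 + 1·-23 = -939
  a_11 = 0·-939 + -4·37 + 1·229 = 81

0,-4,1 ; 81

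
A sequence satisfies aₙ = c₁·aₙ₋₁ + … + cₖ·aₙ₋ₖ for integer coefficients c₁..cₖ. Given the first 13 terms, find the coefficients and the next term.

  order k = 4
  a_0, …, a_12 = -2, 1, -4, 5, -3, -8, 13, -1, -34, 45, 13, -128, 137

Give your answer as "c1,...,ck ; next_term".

-1,-1,2,2 ; 107

  a_4 = -1·5 + -1·-4 + 2·1 + 2·-2 = -3
  a_5 = -1·-3 + -1·5 + 2·-4 + 2·1 = -8
  a_6 = -1·-8 + -1·-3 + 2·5 + 2·-4 = 13
  a_7 = -1·13 + -1·-8 + 2·-3 + 2·5 = -1
  a_8 = -1·-1 + -1·13 + 2·-8 + 2·-3 = -34
  a_9 = -1·-34 + -1·-1 + 2·13 + 2·-8 = 45
  a_10 = -1·45 + -1·-34 + 2·-1 + 2·13 = 13
  a_11 = -1·13 + -1·45 + 2·-34 + 2·-1 = -128
  a_12 = -1·-128 + -1·13 + 2·45 + 2·-34 = 137
  a_13 = -1·137 + -1·-128 + 2·13 + 2·45 = 107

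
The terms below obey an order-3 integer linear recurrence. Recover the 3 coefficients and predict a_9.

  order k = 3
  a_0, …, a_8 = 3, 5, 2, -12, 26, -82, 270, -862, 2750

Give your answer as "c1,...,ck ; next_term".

-3,0,-2 ; -8790

  a_3 = -3·2 + 0·5 + -2·3 = -12
  a_4 = -3·-12 + 0·2 + -2·5 = 26
  a_5 = -3·26 + 0·-12 + -2·2 = -82
  a_6 = -3·-82 + 0·26 + -2·-12 = 270
  a_7 = -3·270 + 0·-82 + -2·26 = -862
  a_8 = -3·-862 + 0·270 + -2·-82 = 2750
  a_9 = -3·2750 + 0·-862 + -2·270 = -8790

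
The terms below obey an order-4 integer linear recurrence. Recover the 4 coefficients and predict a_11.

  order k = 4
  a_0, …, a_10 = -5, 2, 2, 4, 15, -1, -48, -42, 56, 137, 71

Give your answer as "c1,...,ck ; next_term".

  a_4 = 1·4 + -3·2 + 1·2 + -3·-5 = 15
  a_5 = 1·15 + -3·4 + 1·2 + -3·2 = -1
  a_6 = 1·-1 + -3·15 + 1·4 + -3·2 = -48
  a_7 = 1·-48 + -3·-1 + 1·15 + -3·4 = -42
  a_8 = 1·-42 + -3·-48 + 1·-1 + -3·15 = 56
  a_9 = 1·56 + -3·-42 + 1·-48 + -3·-1 = 137
  a_10 = 1·137 + -3·56 + 1·-42 + -3·-48 = 71
  a_11 = 1·71 + -3·137 + 1·56 + -3·-42 = -158

1,-3,1,-3 ; -158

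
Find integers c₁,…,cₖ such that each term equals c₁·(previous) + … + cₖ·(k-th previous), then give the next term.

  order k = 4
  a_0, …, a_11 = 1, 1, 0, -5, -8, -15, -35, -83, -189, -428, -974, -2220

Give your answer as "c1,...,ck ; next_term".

2,0,1,1 ; -5057

  a_4 = 2·-5 + 0·0 + 1·1 + 1·1 = -8
  a_5 = 2·-8 + 0·-5 + 1·0 + 1·1 = -15
  a_6 = 2·-15 + 0·-8 + 1·-5 + 1·0 = -35
  a_7 = 2·-35 + 0·-15 + 1·-8 + 1·-5 = -83
  a_8 = 2·-83 + 0·-35 + 1·-15 + 1·-8 = -189
  a_9 = 2·-189 + 0·-83 + 1·-35 + 1·-15 = -428
  a_10 = 2·-428 + 0·-189 + 1·-83 + 1·-35 = -974
  a_11 = 2·-974 + 0·-428 + 1·-189 + 1·-83 = -2220
  a_12 = 2·-2220 + 0·-974 + 1·-428 + 1·-189 = -5057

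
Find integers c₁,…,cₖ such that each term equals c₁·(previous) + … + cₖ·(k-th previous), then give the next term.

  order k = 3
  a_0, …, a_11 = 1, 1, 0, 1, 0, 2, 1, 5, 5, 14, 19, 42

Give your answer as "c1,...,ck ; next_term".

  a_3 = 1·0 + 2·1 + -1·1 = 1
  a_4 = 1·1 + 2·0 + -1·1 = 0
  a_5 = 1·0 + 2·1 + -1·0 = 2
  a_6 = 1·2 + 2·0 + -1·1 = 1
  a_7 = 1·1 + 2·2 + -1·0 = 5
  a_8 = 1·5 + 2·1 + -1·2 = 5
  a_9 = 1·5 + 2·5 + -1·1 = 14
  a_10 = 1·14 + 2·5 + -1·5 = 19
  a_11 = 1·19 + 2·14 + -1·5 = 42
  a_12 = 1·42 + 2·19 + -1·14 = 66

1,2,-1 ; 66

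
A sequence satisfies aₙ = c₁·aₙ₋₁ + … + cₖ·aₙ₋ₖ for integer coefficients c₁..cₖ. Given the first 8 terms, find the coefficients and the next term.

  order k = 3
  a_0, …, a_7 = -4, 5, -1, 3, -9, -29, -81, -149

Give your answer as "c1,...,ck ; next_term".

3,-2,-4 ; -169

  a_3 = 3·-1 + -2·5 + -4·-4 = 3
  a_4 = 3·3 + -2·-1 + -4·5 = -9
  a_5 = 3·-9 + -2·3 + -4·-1 = -29
  a_6 = 3·-29 + -2·-9 + -4·3 = -81
  a_7 = 3·-81 + -2·-29 + -4·-9 = -149
  a_8 = 3·-149 + -2·-81 + -4·-29 = -169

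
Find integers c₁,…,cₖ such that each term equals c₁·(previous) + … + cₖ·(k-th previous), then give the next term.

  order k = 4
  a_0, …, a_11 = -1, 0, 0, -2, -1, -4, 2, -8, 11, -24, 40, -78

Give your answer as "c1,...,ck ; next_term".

  a_4 = 0·-2 + 2·0 + -2·0 + 1·-1 = -1
  a_5 = 0·-1 + 2·-2 + -2·0 + 1·0 = -4
  a_6 = 0·-4 + 2·-1 + -2·-2 + 1·0 = 2
  a_7 = 0·2 + 2·-4 + -2·-1 + 1·-2 = -8
  a_8 = 0·-8 + 2·2 + -2·-4 + 1·-1 = 11
  a_9 = 0·11 + 2·-8 + -2·2 + 1·-4 = -24
  a_10 = 0·-24 + 2·11 + -2·-8 + 1·2 = 40
  a_11 = 0·40 + 2·-24 + -2·11 + 1·-8 = -78
  a_12 = 0·-78 + 2·40 + -2·-24 + 1·11 = 139

0,2,-2,1 ; 139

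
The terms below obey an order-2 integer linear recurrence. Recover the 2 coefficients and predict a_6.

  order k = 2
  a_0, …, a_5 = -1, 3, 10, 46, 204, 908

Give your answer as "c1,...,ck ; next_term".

  a_2 = 4·3 + 2·-1 = 10
  a_3 = 4·10 + 2·3 = 46
  a_4 = 4·46 + 2·10 = 204
  a_5 = 4·204 + 2·46 = 908
  a_6 = 4·908 + 2·204 = 4040

4,2 ; 4040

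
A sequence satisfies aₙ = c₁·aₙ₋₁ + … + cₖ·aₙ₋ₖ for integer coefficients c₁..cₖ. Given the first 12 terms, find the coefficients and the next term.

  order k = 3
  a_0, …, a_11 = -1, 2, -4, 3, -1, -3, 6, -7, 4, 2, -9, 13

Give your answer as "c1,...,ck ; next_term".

-1,0,1 ; -11

  a_3 = -1·-4 + 0·2 + 1·-1 = 3
  a_4 = -1·3 + 0·-4 + 1·2 = -1
  a_5 = -1·-1 + 0·3 + 1·-4 = -3
  a_6 = -1·-3 + 0·-1 + 1·3 = 6
  a_7 = -1·6 + 0·-3 + 1·-1 = -7
  a_8 = -1·-7 + 0·6 + 1·-3 = 4
  a_9 = -1·4 + 0·-7 + 1·6 = 2
  a_10 = -1·2 + 0·4 + 1·-7 = -9
  a_11 = -1·-9 + 0·2 + 1·4 = 13
  a_12 = -1·13 + 0·-9 + 1·2 = -11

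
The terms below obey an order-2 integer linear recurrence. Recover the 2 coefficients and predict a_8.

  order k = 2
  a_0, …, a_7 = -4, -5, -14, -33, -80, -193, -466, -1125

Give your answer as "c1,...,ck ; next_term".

  a_2 = 2·-5 + 1·-4 = -14
  a_3 = 2·-14 + 1·-5 = -33
  a_4 = 2·-33 + 1·-14 = -80
  a_5 = 2·-80 + 1·-33 = -193
  a_6 = 2·-193 + 1·-80 = -466
  a_7 = 2·-466 + 1·-193 = -1125
  a_8 = 2·-1125 + 1·-466 = -2716

2,1 ; -2716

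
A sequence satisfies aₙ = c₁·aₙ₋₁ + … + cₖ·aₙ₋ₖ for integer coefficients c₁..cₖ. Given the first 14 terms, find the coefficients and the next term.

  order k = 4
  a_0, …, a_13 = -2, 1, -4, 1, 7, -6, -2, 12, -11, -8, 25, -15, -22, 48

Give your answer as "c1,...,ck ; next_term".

0,-1,1,-1 ; -18

  a_4 = 0·1 + -1·-4 + 1·1 + -1·-2 = 7
  a_5 = 0·7 + -1·1 + 1·-4 + -1·1 = -6
  a_6 = 0·-6 + -1·7 + 1·1 + -1·-4 = -2
  a_7 = 0·-2 + -1·-6 + 1·7 + -1·1 = 12
  a_8 = 0·12 + -1·-2 + 1·-6 + -1·7 = -11
  a_9 = 0·-11 + -1·12 + 1·-2 + -1·-6 = -8
  a_10 = 0·-8 + -1·-11 + 1·12 + -1·-2 = 25
  a_11 = 0·25 + -1·-8 + 1·-11 + -1·12 = -15
  a_12 = 0·-15 + -1·25 + 1·-8 + -1·-11 = -22
  a_13 = 0·-22 + -1·-15 + 1·25 + -1·-8 = 48
  a_14 = 0·48 + -1·-22 + 1·-15 + -1·25 = -18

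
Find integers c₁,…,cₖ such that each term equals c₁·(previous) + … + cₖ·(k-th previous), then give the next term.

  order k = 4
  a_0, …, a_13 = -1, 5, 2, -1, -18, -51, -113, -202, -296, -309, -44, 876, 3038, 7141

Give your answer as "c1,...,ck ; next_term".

  a_4 = 3·-1 + -2·2 + -2·5 + 1·-1 = -18
  a_5 = 3·-18 + -2·-1 + -2·2 + 1·5 = -51
  a_6 = 3·-51 + -2·-18 + -2·-1 + 1·2 = -113
  a_7 = 3·-113 + -2·-51 + -2·-18 + 1·-1 = -202
  a_8 = 3·-202 + -2·-113 + -2·-51 + 1·-18 = -296
  a_9 = 3·-296 + -2·-202 + -2·-113 + 1·-51 = -309
  a_10 = 3·-309 + -2·-296 + -2·-202 + 1·-113 = -44
  a_11 = 3·-44 + -2·-309 + -2·-296 + 1·-202 = 876
  a_12 = 3·876 + -2·-44 + -2·-309 + 1·-296 = 3038
  a_13 = 3·3038 + -2·876 + -2·-44 + 1·-309 = 7141
  a_14 = 3·7141 + -2·3038 + -2·876 + 1·-44 = 13551

3,-2,-2,1 ; 13551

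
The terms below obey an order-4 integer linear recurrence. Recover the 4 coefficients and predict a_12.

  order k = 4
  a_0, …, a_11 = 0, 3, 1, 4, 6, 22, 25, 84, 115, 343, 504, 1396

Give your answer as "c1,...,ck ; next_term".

0,3,1,3 ; 2200

  a_4 = 0·4 + 3·1 + 1·3 + 3·0 = 6
  a_5 = 0·6 + 3·4 + 1·1 + 3·3 = 22
  a_6 = 0·22 + 3·6 + 1·4 + 3·1 = 25
  a_7 = 0·25 + 3·22 + 1·6 + 3·4 = 84
  a_8 = 0·84 + 3·25 + 1·22 + 3·6 = 115
  a_9 = 0·115 + 3·84 + 1·25 + 3·22 = 343
  a_10 = 0·343 + 3·115 + 1·84 + 3·25 = 504
  a_11 = 0·504 + 3·343 + 1·115 + 3·84 = 1396
  a_12 = 0·1396 + 3·504 + 1·343 + 3·115 = 2200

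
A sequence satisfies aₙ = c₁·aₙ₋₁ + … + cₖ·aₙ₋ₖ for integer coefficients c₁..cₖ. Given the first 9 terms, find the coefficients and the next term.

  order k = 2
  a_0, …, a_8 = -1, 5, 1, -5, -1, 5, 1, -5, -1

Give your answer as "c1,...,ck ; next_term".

  a_2 = 0·5 + -1·-1 = 1
  a_3 = 0·1 + -1·5 = -5
  a_4 = 0·-5 + -1·1 = -1
  a_5 = 0·-1 + -1·-5 = 5
  a_6 = 0·5 + -1·-1 = 1
  a_7 = 0·1 + -1·5 = -5
  a_8 = 0·-5 + -1·1 = -1
  a_9 = 0·-1 + -1·-5 = 5

0,-1 ; 5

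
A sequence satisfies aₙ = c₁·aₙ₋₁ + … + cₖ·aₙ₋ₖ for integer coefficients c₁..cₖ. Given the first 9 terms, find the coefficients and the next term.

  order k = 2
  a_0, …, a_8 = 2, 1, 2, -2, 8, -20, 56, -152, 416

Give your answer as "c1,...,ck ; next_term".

  a_2 = -2·1 + 2·2 = 2
  a_3 = -2·2 + 2·1 = -2
  a_4 = -2·-2 + 2·2 = 8
  a_5 = -2·8 + 2·-2 = -20
  a_6 = -2·-20 + 2·8 = 56
  a_7 = -2·56 + 2·-20 = -152
  a_8 = -2·-152 + 2·56 = 416
  a_9 = -2·416 + 2·-152 = -1136

-2,2 ; -1136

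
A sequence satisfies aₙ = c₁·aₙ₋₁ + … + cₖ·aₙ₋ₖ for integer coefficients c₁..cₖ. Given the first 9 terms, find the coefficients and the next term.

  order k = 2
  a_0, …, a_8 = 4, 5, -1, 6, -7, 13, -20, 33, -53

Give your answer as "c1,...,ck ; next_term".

-1,1 ; 86

  a_2 = -1·5 + 1·4 = -1
  a_3 = -1·-1 + 1·5 = 6
  a_4 = -1·6 + 1·-1 = -7
  a_5 = -1·-7 + 1·6 = 13
  a_6 = -1·13 + 1·-7 = -20
  a_7 = -1·-20 + 1·13 = 33
  a_8 = -1·33 + 1·-20 = -53
  a_9 = -1·-53 + 1·33 = 86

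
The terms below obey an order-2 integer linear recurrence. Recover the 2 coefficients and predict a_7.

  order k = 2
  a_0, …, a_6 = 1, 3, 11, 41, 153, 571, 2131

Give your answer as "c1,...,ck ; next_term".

4,-1 ; 7953

  a_2 = 4·3 + -1·1 = 11
  a_3 = 4·11 + -1·3 = 41
  a_4 = 4·41 + -1·11 = 153
  a_5 = 4·153 + -1·41 = 571
  a_6 = 4·571 + -1·153 = 2131
  a_7 = 4·2131 + -1·571 = 7953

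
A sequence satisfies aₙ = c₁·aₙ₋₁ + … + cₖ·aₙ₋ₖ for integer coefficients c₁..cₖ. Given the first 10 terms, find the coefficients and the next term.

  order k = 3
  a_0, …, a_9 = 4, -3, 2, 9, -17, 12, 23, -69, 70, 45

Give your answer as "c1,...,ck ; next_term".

  a_3 = -1·2 + -1·-3 + 2·4 = 9
  a_4 = -1·9 + -1·2 + 2·-3 = -17
  a_5 = -1·-17 + -1·9 + 2·2 = 12
  a_6 = -1·12 + -1·-17 + 2·9 = 23
  a_7 = -1·23 + -1·12 + 2·-17 = -69
  a_8 = -1·-69 + -1·23 + 2·12 = 70
  a_9 = -1·70 + -1·-69 + 2·23 = 45
  a_10 = -1·45 + -1·70 + 2·-69 = -253

-1,-1,2 ; -253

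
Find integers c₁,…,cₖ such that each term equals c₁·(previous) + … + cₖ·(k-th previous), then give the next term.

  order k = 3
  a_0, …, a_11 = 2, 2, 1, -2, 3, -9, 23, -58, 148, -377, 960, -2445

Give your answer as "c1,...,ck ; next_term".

-2,1,-1 ; 6227

  a_3 = -2·1 + 1·2 + -1·2 = -2
  a_4 = -2·-2 + 1·1 + -1·2 = 3
  a_5 = -2·3 + 1·-2 + -1·1 = -9
  a_6 = -2·-9 + 1·3 + -1·-2 = 23
  a_7 = -2·23 + 1·-9 + -1·3 = -58
  a_8 = -2·-58 + 1·23 + -1·-9 = 148
  a_9 = -2·148 + 1·-58 + -1·23 = -377
  a_10 = -2·-377 + 1·148 + -1·-58 = 960
  a_11 = -2·960 + 1·-377 + -1·148 = -2445
  a_12 = -2·-2445 + 1·960 + -1·-377 = 6227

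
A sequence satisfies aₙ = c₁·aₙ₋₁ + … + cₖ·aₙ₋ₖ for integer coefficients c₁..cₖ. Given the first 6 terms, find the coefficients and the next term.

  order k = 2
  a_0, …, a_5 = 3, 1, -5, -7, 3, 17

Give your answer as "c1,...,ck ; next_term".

  a_2 = 1·1 + -2·3 = -5
  a_3 = 1·-5 + -2·1 = -7
  a_4 = 1·-7 + -2·-5 = 3
  a_5 = 1·3 + -2·-7 = 17
  a_6 = 1·17 + -2·3 = 11

1,-2 ; 11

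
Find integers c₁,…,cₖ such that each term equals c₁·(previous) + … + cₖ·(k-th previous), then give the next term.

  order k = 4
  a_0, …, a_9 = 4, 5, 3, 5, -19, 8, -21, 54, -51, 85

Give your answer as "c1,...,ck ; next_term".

  a_4 = -1·5 + 0·3 + -2·5 + -1·4 = -19
  a_5 = -1·-19 + 0·5 + -2·3 + -1·5 = 8
  a_6 = -1·8 + 0·-19 + -2·5 + -1·3 = -21
  a_7 = -1·-21 + 0·8 + -2·-19 + -1·5 = 54
  a_8 = -1·54 + 0·-21 + -2·8 + -1·-19 = -51
  a_9 = -1·-51 + 0·54 + -2·-21 + -1·8 = 85
  a_10 = -1·85 + 0·-51 + -2·54 + -1·-21 = -172

-1,0,-2,-1 ; -172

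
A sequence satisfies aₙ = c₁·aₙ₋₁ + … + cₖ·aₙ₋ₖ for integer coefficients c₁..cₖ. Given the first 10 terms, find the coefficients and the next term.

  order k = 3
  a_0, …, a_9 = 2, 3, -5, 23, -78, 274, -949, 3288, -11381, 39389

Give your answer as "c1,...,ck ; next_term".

-4,-1,3 ; -136311

  a_3 = -4·-5 + -1·3 + 3·2 = 23
  a_4 = -4·23 + -1·-5 + 3·3 = -78
  a_5 = -4·-78 + -1·23 + 3·-5 = 274
  a_6 = -4·274 + -1·-78 + 3·23 = -949
  a_7 = -4·-949 + -1·274 + 3·-78 = 3288
  a_8 = -4·3288 + -1·-949 + 3·274 = -11381
  a_9 = -4·-11381 + -1·3288 + 3·-949 = 39389
  a_10 = -4·39389 + -1·-11381 + 3·3288 = -136311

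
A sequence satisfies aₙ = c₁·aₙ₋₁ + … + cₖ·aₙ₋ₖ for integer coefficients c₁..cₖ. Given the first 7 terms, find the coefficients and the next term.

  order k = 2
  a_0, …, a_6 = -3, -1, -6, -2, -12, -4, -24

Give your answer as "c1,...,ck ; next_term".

0,2 ; -8

  a_2 = 0·-1 + 2·-3 = -6
  a_3 = 0·-6 + 2·-1 = -2
  a_4 = 0·-2 + 2·-6 = -12
  a_5 = 0·-12 + 2·-2 = -4
  a_6 = 0·-4 + 2·-12 = -24
  a_7 = 0·-24 + 2·-4 = -8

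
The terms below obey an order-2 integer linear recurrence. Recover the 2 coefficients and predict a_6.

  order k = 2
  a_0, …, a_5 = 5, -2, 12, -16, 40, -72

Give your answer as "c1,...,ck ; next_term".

  a_2 = -1·-2 + 2·5 = 12
  a_3 = -1·12 + 2·-2 = -16
  a_4 = -1·-16 + 2·12 = 40
  a_5 = -1·40 + 2·-16 = -72
  a_6 = -1·-72 + 2·40 = 152

-1,2 ; 152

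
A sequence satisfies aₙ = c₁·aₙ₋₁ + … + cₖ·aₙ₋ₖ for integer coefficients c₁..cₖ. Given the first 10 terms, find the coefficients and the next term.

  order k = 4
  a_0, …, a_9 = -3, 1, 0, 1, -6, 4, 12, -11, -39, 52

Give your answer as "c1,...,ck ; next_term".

-1,-3,-2,1 ; 99

  a_4 = -1·1 + -3·0 + -2·1 + 1·-3 = -6
  a_5 = -1·-6 + -3·1 + -2·0 + 1·1 = 4
  a_6 = -1·4 + -3·-6 + -2·1 + 1·0 = 12
  a_7 = -1·12 + -3·4 + -2·-6 + 1·1 = -11
  a_8 = -1·-11 + -3·12 + -2·4 + 1·-6 = -39
  a_9 = -1·-39 + -3·-11 + -2·12 + 1·4 = 52
  a_10 = -1·52 + -3·-39 + -2·-11 + 1·12 = 99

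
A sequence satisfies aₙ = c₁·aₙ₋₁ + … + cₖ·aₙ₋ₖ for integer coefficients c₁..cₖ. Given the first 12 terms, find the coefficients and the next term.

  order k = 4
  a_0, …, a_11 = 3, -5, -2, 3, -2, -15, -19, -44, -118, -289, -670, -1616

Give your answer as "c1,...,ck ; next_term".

  a_4 = 1·3 + 2·-2 + 2·-5 + 3·3 = -2
  a_5 = 1·-2 + 2·3 + 2·-2 + 3·-5 = -15
  a_6 = 1·-15 + 2·-2 + 2·3 + 3·-2 = -19
  a_7 = 1·-19 + 2·-15 + 2·-2 + 3·3 = -44
  a_8 = 1·-44 + 2·-19 + 2·-15 + 3·-2 = -118
  a_9 = 1·-118 + 2·-44 + 2·-19 + 3·-15 = -289
  a_10 = 1·-289 + 2·-118 + 2·-44 + 3·-19 = -670
  a_11 = 1·-670 + 2·-289 + 2·-118 + 3·-44 = -1616
  a_12 = 1·-1616 + 2·-670 + 2·-289 + 3·-118 = -3888

1,2,2,3 ; -3888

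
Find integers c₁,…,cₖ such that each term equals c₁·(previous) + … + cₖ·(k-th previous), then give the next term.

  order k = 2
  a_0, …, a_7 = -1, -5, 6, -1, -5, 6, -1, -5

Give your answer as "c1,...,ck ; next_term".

-1,-1 ; 6

  a_2 = -1·-5 + -1·-1 = 6
  a_3 = -1·6 + -1·-5 = -1
  a_4 = -1·-1 + -1·6 = -5
  a_5 = -1·-5 + -1·-1 = 6
  a_6 = -1·6 + -1·-5 = -1
  a_7 = -1·-1 + -1·6 = -5
  a_8 = -1·-5 + -1·-1 = 6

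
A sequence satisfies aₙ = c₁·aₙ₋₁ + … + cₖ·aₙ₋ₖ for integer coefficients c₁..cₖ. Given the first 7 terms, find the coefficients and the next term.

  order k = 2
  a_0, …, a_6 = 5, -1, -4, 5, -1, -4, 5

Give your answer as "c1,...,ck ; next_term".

  a_2 = -1·-1 + -1·5 = -4
  a_3 = -1·-4 + -1·-1 = 5
  a_4 = -1·5 + -1·-4 = -1
  a_5 = -1·-1 + -1·5 = -4
  a_6 = -1·-4 + -1·-1 = 5
  a_7 = -1·5 + -1·-4 = -1

-1,-1 ; -1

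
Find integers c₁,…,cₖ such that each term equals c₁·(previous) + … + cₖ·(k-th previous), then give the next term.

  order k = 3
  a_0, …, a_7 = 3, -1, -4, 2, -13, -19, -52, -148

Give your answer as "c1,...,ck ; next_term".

  a_3 = 1·-4 + 3·-1 + 3·3 = 2
  a_4 = 1·2 + 3·-4 + 3·-1 = -13
  a_5 = 1·-13 + 3·2 + 3·-4 = -19
  a_6 = 1·-19 + 3·-13 + 3·2 = -52
  a_7 = 1·-52 + 3·-19 + 3·-13 = -148
  a_8 = 1·-148 + 3·-52 + 3·-19 = -361

1,3,3 ; -361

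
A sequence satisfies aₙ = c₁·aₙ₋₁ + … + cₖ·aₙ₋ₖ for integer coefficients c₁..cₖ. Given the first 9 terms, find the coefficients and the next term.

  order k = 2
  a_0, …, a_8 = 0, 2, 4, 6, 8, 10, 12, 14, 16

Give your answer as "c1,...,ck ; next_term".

2,-1 ; 18

  a_2 = 2·2 + -1·0 = 4
  a_3 = 2·4 + -1·2 = 6
  a_4 = 2·6 + -1·4 = 8
  a_5 = 2·8 + -1·6 = 10
  a_6 = 2·10 + -1·8 = 12
  a_7 = 2·12 + -1·10 = 14
  a_8 = 2·14 + -1·12 = 16
  a_9 = 2·16 + -1·14 = 18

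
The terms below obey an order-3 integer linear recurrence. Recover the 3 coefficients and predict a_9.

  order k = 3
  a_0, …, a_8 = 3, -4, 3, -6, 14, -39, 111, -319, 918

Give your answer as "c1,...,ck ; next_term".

  a_3 = -3·3 + 0·-4 + 1·3 = -6
  a_4 = -3·-6 + 0·3 + 1·-4 = 14
  a_5 = -3·14 + 0·-6 + 1·3 = -39
  a_6 = -3·-39 + 0·14 + 1·-6 = 111
  a_7 = -3·111 + 0·-39 + 1·14 = -319
  a_8 = -3·-319 + 0·111 + 1·-39 = 918
  a_9 = -3·918 + 0·-319 + 1·111 = -2643

-3,0,1 ; -2643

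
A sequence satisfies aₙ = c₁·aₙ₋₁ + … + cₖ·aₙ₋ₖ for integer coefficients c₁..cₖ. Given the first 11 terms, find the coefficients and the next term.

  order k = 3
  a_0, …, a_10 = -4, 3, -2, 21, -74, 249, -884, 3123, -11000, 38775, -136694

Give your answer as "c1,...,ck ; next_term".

  a_3 = -3·-2 + 1·3 + -3·-4 = 21
  a_4 = -3·21 + 1·-2 + -3·3 = -74
  a_5 = -3·-74 + 1·21 + -3·-2 = 249
  a_6 = -3·249 + 1·-74 + -3·21 = -884
  a_7 = -3·-884 + 1·249 + -3·-74 = 3123
  a_8 = -3·3123 + 1·-884 + -3·249 = -11000
  a_9 = -3·-11000 + 1·3123 + -3·-884 = 38775
  a_10 = -3·38775 + 1·-11000 + -3·3123 = -136694
  a_11 = -3·-136694 + 1·38775 + -3·-11000 = 481857

-3,1,-3 ; 481857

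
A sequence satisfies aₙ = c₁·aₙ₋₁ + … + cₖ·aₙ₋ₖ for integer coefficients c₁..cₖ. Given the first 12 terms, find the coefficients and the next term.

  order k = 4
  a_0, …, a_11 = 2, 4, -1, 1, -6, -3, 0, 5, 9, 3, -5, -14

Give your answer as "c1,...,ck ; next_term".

  a_4 = 0·1 + 0·-1 + -1·4 + -1·2 = -6
  a_5 = 0·-6 + 0·1 + -1·-1 + -1·4 = -3
  a_6 = 0·-3 + 0·-6 + -1·1 + -1·-1 = 0
  a_7 = 0·0 + 0·-3 + -1·-6 + -1·1 = 5
  a_8 = 0·5 + 0·0 + -1·-3 + -1·-6 = 9
  a_9 = 0·9 + 0·5 + -1·0 + -1·-3 = 3
  a_10 = 0·3 + 0·9 + -1·5 + -1·0 = -5
  a_11 = 0·-5 + 0·3 + -1·9 + -1·5 = -14
  a_12 = 0·-14 + 0·-5 + -1·3 + -1·9 = -12

0,0,-1,-1 ; -12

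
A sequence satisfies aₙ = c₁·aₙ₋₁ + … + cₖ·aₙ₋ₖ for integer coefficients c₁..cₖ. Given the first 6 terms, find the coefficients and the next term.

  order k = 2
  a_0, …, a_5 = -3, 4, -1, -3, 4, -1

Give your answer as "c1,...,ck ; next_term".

  a_2 = -1·4 + -1·-3 = -1
  a_3 = -1·-1 + -1·4 = -3
  a_4 = -1·-3 + -1·-1 = 4
  a_5 = -1·4 + -1·-3 = -1
  a_6 = -1·-1 + -1·4 = -3

-1,-1 ; -3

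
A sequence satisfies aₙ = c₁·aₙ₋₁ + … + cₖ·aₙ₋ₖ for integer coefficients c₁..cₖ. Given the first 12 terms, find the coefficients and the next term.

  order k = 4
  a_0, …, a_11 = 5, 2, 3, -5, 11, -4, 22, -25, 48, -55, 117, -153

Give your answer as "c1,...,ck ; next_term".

0,1,-1,2 ; 268

  a_4 = 0·-5 + 1·3 + -1·2 + 2·5 = 11
  a_5 = 0·11 + 1·-5 + -1·3 + 2·2 = -4
  a_6 = 0·-4 + 1·11 + -1·-5 + 2·3 = 22
  a_7 = 0·22 + 1·-4 + -1·11 + 2·-5 = -25
  a_8 = 0·-25 + 1·22 + -1·-4 + 2·11 = 48
  a_9 = 0·48 + 1·-25 + -1·22 + 2·-4 = -55
  a_10 = 0·-55 + 1·48 + -1·-25 + 2·22 = 117
  a_11 = 0·117 + 1·-55 + -1·48 + 2·-25 = -153
  a_12 = 0·-153 + 1·117 + -1·-55 + 2·48 = 268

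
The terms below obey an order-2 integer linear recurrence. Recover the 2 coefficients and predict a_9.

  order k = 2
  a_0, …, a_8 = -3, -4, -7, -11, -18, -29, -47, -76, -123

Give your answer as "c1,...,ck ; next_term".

  a_2 = 1·-4 + 1·-3 = -7
  a_3 = 1·-7 + 1·-4 = -11
  a_4 = 1·-11 + 1·-7 = -18
  a_5 = 1·-18 + 1·-11 = -29
  a_6 = 1·-29 + 1·-18 = -47
  a_7 = 1·-47 + 1·-29 = -76
  a_8 = 1·-76 + 1·-47 = -123
  a_9 = 1·-123 + 1·-76 = -199

1,1 ; -199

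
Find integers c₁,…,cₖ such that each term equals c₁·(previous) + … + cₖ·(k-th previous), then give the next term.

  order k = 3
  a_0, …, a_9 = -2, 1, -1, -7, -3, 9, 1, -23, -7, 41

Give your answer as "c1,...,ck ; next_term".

  a_3 = 1·-1 + -2·1 + 2·-2 = -7
  a_4 = 1·-7 + -2·-1 + 2·1 = -3
  a_5 = 1·-3 + -2·-7 + 2·-1 = 9
  a_6 = 1·9 + -2·-3 + 2·-7 = 1
  a_7 = 1·1 + -2·9 + 2·-3 = -23
  a_8 = 1·-23 + -2·1 + 2·9 = -7
  a_9 = 1·-7 + -2·-23 + 2·1 = 41
  a_10 = 1·41 + -2·-7 + 2·-23 = 9

1,-2,2 ; 9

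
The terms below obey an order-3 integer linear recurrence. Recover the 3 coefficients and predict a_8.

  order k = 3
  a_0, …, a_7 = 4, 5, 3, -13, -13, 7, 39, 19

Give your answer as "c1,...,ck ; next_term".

  a_3 = 0·3 + -1·5 + -2·4 = -13
  a_4 = 0·-13 + -1·3 + -2·5 = -13
  a_5 = 0·-13 + -1·-13 + -2·3 = 7
  a_6 = 0·7 + -1·-13 + -2·-13 = 39
  a_7 = 0·39 + -1·7 + -2·-13 = 19
  a_8 = 0·19 + -1·39 + -2·7 = -53

0,-1,-2 ; -53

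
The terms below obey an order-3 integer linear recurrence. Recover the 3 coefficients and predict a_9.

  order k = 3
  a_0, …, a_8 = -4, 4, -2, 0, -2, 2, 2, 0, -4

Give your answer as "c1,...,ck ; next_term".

0,-1,-1 ; -2

  a_3 = 0·-2 + -1·4 + -1·-4 = 0
  a_4 = 0·0 + -1·-2 + -1·4 = -2
  a_5 = 0·-2 + -1·0 + -1·-2 = 2
  a_6 = 0·2 + -1·-2 + -1·0 = 2
  a_7 = 0·2 + -1·2 + -1·-2 = 0
  a_8 = 0·0 + -1·2 + -1·2 = -4
  a_9 = 0·-4 + -1·0 + -1·2 = -2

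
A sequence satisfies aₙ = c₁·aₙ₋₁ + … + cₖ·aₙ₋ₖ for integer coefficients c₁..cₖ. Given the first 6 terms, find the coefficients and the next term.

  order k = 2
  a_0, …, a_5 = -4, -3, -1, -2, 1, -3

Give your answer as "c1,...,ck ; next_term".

-1,1 ; 4

  a_2 = -1·-3 + 1·-4 = -1
  a_3 = -1·-1 + 1·-3 = -2
  a_4 = -1·-2 + 1·-1 = 1
  a_5 = -1·1 + 1·-2 = -3
  a_6 = -1·-3 + 1·1 = 4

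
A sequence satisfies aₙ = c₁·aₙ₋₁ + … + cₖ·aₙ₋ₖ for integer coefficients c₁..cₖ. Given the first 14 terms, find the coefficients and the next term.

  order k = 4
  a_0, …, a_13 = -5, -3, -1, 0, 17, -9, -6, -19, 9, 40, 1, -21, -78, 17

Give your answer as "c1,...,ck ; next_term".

  a_4 = -1·0 + -1·-1 + -2·-3 + -2·-5 = 17
  a_5 = -1·17 + -1·0 + -2·-1 + -2·-3 = -9
  a_6 = -1·-9 + -1·17 + -2·0 + -2·-1 = -6
  a_7 = -1·-6 + -1·-9 + -2·17 + -2·0 = -19
  a_8 = -1·-19 + -1·-6 + -2·-9 + -2·17 = 9
  a_9 = -1·9 + -1·-19 + -2·-6 + -2·-9 = 40
  a_10 = -1·40 + -1·9 + -2·-19 + -2·-6 = 1
  a_11 = -1·1 + -1·40 + -2·9 + -2·-19 = -21
  a_12 = -1·-21 + -1·1 + -2·40 + -2·9 = -78
  a_13 = -1·-78 + -1·-21 + -2·1 + -2·40 = 17
  a_14 = -1·17 + -1·-78 + -2·-21 + -2·1 = 101

-1,-1,-2,-2 ; 101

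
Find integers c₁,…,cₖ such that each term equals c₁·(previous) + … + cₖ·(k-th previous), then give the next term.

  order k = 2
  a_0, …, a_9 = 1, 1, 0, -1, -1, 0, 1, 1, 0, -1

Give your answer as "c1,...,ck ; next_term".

1,-1 ; -1

  a_2 = 1·1 + -1·1 = 0
  a_3 = 1·0 + -1·1 = -1
  a_4 = 1·-1 + -1·0 = -1
  a_5 = 1·-1 + -1·-1 = 0
  a_6 = 1·0 + -1·-1 = 1
  a_7 = 1·1 + -1·0 = 1
  a_8 = 1·1 + -1·1 = 0
  a_9 = 1·0 + -1·1 = -1
  a_10 = 1·-1 + -1·0 = -1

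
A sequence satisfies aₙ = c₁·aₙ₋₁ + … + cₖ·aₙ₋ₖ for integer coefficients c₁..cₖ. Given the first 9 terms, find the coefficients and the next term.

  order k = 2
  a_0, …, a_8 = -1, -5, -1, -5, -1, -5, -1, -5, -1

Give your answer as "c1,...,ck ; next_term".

0,1 ; -5

  a_2 = 0·-5 + 1·-1 = -1
  a_3 = 0·-1 + 1·-5 = -5
  a_4 = 0·-5 + 1·-1 = -1
  a_5 = 0·-1 + 1·-5 = -5
  a_6 = 0·-5 + 1·-1 = -1
  a_7 = 0·-1 + 1·-5 = -5
  a_8 = 0·-5 + 1·-1 = -1
  a_9 = 0·-1 + 1·-5 = -5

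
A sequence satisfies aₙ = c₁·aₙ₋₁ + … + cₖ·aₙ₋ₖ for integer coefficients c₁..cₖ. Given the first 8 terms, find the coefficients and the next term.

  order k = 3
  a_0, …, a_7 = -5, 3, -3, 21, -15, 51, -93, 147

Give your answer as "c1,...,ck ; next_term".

0,2,-3 ; -339

  a_3 = 0·-3 + 2·3 + -3·-5 = 21
  a_4 = 0·21 + 2·-3 + -3·3 = -15
  a_5 = 0·-15 + 2·21 + -3·-3 = 51
  a_6 = 0·51 + 2·-15 + -3·21 = -93
  a_7 = 0·-93 + 2·51 + -3·-15 = 147
  a_8 = 0·147 + 2·-93 + -3·51 = -339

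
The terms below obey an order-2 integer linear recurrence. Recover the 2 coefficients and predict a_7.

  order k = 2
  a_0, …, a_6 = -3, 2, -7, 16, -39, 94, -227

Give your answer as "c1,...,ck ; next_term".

-2,1 ; 548

  a_2 = -2·2 + 1·-3 = -7
  a_3 = -2·-7 + 1·2 = 16
  a_4 = -2·16 + 1·-7 = -39
  a_5 = -2·-39 + 1·16 = 94
  a_6 = -2·94 + 1·-39 = -227
  a_7 = -2·-227 + 1·94 = 548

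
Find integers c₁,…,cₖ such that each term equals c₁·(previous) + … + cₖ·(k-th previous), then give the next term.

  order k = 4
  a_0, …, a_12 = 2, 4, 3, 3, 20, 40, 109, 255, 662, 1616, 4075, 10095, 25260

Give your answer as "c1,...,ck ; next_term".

  a_4 = 1·3 + 3·3 + 1·4 + 2·2 = 20
  a_5 = 1·20 + 3·3 + 1·3 + 2·4 = 40
  a_6 = 1·40 + 3·20 + 1·3 + 2·3 = 109
  a_7 = 1·109 + 3·40 + 1·20 + 2·3 = 255
  a_8 = 1·255 + 3·109 + 1·40 + 2·20 = 662
  a_9 = 1·662 + 3·255 + 1·109 + 2·40 = 1616
  a_10 = 1·1616 + 3·662 + 1·255 + 2·109 = 4075
  a_11 = 1·4075 + 3·1616 + 1·662 + 2·255 = 10095
  a_12 = 1·10095 + 3·4075 + 1·1616 + 2·662 = 25260
  a_13 = 1·25260 + 3·10095 + 1·4075 + 2·1616 = 62852

1,3,1,2 ; 62852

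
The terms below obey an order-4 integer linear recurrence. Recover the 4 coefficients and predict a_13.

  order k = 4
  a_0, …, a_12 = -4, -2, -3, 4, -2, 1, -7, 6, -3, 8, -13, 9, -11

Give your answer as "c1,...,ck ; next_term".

0,0,-1,1 ; 21

  a_4 = 0·4 + 0·-3 + -1·-2 + 1·-4 = -2
  a_5 = 0·-2 + 0·4 + -1·-3 + 1·-2 = 1
  a_6 = 0·1 + 0·-2 + -1·4 + 1·-3 = -7
  a_7 = 0·-7 + 0·1 + -1·-2 + 1·4 = 6
  a_8 = 0·6 + 0·-7 + -1·1 + 1·-2 = -3
  a_9 = 0·-3 + 0·6 + -1·-7 + 1·1 = 8
  a_10 = 0·8 + 0·-3 + -1·6 + 1·-7 = -13
  a_11 = 0·-13 + 0·8 + -1·-3 + 1·6 = 9
  a_12 = 0·9 + 0·-13 + -1·8 + 1·-3 = -11
  a_13 = 0·-11 + 0·9 + -1·-13 + 1·8 = 21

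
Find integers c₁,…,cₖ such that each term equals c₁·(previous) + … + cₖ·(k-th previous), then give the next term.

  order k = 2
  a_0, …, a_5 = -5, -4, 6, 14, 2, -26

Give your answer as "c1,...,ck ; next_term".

1,-2 ; -30

  a_2 = 1·-4 + -2·-5 = 6
  a_3 = 1·6 + -2·-4 = 14
  a_4 = 1·14 + -2·6 = 2
  a_5 = 1·2 + -2·14 = -26
  a_6 = 1·-26 + -2·2 = -30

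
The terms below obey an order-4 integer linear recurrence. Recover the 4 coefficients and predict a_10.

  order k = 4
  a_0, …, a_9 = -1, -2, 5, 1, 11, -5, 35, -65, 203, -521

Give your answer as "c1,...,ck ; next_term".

  a_4 = -2·1 + 3·5 + 2·-2 + -2·-1 = 11
  a_5 = -2·11 + 3·1 + 2·5 + -2·-2 = -5
  a_6 = -2·-5 + 3·11 + 2·1 + -2·5 = 35
  a_7 = -2·35 + 3·-5 + 2·11 + -2·1 = -65
  a_8 = -2·-65 + 3·35 + 2·-5 + -2·11 = 203
  a_9 = -2·203 + 3·-65 + 2·35 + -2·-5 = -521
  a_10 = -2·-521 + 3·203 + 2·-65 + -2·35 = 1451

-2,3,2,-2 ; 1451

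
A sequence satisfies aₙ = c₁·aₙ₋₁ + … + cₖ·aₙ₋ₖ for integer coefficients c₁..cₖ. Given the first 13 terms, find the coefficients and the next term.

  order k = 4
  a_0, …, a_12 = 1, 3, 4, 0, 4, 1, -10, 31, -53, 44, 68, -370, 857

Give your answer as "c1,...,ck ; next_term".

  a_4 = -2·0 + -1·4 + 3·3 + -1·1 = 4
  a_5 = -2·4 + -1·0 + 3·4 + -1·3 = 1
  a_6 = -2·1 + -1·4 + 3·0 + -1·4 = -10
  a_7 = -2·-10 + -1·1 + 3·4 + -1·0 = 31
  a_8 = -2·31 + -1·-10 + 3·1 + -1·4 = -53
  a_9 = -2·-53 + -1·31 + 3·-10 + -1·1 = 44
  a_10 = -2·44 + -1·-53 + 3·31 + -1·-10 = 68
  a_11 = -2·68 + -1·44 + 3·-53 + -1·31 = -370
  a_12 = -2·-370 + -1·68 + 3·44 + -1·-53 = 857
  a_13 = -2·857 + -1·-370 + 3·68 + -1·44 = -1184

-2,-1,3,-1 ; -1184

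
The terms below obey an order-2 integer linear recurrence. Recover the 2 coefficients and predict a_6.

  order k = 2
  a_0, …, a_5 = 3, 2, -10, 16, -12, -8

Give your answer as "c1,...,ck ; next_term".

  a_2 = -2·2 + -2·3 = -10
  a_3 = -2·-10 + -2·2 = 16
  a_4 = -2·16 + -2·-10 = -12
  a_5 = -2·-12 + -2·16 = -8
  a_6 = -2·-8 + -2·-12 = 40

-2,-2 ; 40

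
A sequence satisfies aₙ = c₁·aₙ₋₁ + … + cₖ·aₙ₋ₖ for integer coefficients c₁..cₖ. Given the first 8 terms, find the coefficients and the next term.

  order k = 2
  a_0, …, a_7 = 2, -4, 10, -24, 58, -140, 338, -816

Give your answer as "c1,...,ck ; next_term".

-2,1 ; 1970

  a_2 = -2·-4 + 1·2 = 10
  a_3 = -2·10 + 1·-4 = -24
  a_4 = -2·-24 + 1·10 = 58
  a_5 = -2·58 + 1·-24 = -140
  a_6 = -2·-140 + 1·58 = 338
  a_7 = -2·338 + 1·-140 = -816
  a_8 = -2·-816 + 1·338 = 1970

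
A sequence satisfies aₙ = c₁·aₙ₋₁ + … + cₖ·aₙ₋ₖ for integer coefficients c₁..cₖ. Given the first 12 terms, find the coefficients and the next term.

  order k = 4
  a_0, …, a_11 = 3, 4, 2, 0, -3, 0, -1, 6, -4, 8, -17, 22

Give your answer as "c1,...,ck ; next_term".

0,1,-2,1 ; -37

  a_4 = 0·0 + 1·2 + -2·4 + 1·3 = -3
  a_5 = 0·-3 + 1·0 + -2·2 + 1·4 = 0
  a_6 = 0·0 + 1·-3 + -2·0 + 1·2 = -1
  a_7 = 0·-1 + 1·0 + -2·-3 + 1·0 = 6
  a_8 = 0·6 + 1·-1 + -2·0 + 1·-3 = -4
  a_9 = 0·-4 + 1·6 + -2·-1 + 1·0 = 8
  a_10 = 0·8 + 1·-4 + -2·6 + 1·-1 = -17
  a_11 = 0·-17 + 1·8 + -2·-4 + 1·6 = 22
  a_12 = 0·22 + 1·-17 + -2·8 + 1·-4 = -37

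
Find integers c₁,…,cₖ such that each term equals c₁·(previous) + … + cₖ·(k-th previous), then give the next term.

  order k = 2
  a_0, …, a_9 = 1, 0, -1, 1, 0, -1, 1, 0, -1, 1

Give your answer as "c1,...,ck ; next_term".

-1,-1 ; 0

  a_2 = -1·0 + -1·1 = -1
  a_3 = -1·-1 + -1·0 = 1
  a_4 = -1·1 + -1·-1 = 0
  a_5 = -1·0 + -1·1 = -1
  a_6 = -1·-1 + -1·0 = 1
  a_7 = -1·1 + -1·-1 = 0
  a_8 = -1·0 + -1·1 = -1
  a_9 = -1·-1 + -1·0 = 1
  a_10 = -1·1 + -1·-1 = 0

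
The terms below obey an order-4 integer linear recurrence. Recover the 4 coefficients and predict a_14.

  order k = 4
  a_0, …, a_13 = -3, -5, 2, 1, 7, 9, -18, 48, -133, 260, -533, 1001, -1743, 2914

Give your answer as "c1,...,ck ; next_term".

  a_4 = -2·1 + 1·2 + 1·-5 + -4·-3 = 7
  a_5 = -2·7 + 1·1 + 1·2 + -4·-5 = 9
  a_6 = -2·9 + 1·7 + 1·1 + -4·2 = -18
  a_7 = -2·-18 + 1·9 + 1·7 + -4·1 = 48
  a_8 = -2·48 + 1·-18 + 1·9 + -4·7 = -133
  a_9 = -2·-133 + 1·48 + 1·-18 + -4·9 = 260
  a_10 = -2·260 + 1·-133 + 1·48 + -4·-18 = -533
  a_11 = -2·-533 + 1·260 + 1·-133 + -4·48 = 1001
  a_12 = -2·1001 + 1·-533 + 1·260 + -4·-133 = -1743
  a_13 = -2·-1743 + 1·1001 + 1·-533 + -4·260 = 2914
  a_14 = -2·2914 + 1·-1743 + 1·1001 + -4·-533 = -4438

-2,1,1,-4 ; -4438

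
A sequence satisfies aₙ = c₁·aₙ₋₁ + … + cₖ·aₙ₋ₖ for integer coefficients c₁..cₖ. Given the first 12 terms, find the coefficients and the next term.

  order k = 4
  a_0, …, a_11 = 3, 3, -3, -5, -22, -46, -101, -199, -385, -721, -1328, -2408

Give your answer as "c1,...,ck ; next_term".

  a_4 = 2·-5 + 1·-3 + -2·3 + -1·3 = -22
  a_5 = 2·-22 + 1·-5 + -2·-3 + -1·3 = -46
  a_6 = 2·-46 + 1·-22 + -2·-5 + -1·-3 = -101
  a_7 = 2·-101 + 1·-46 + -2·-22 + -1·-5 = -199
  a_8 = 2·-199 + 1·-101 + -2·-46 + -1·-22 = -385
  a_9 = 2·-385 + 1·-199 + -2·-101 + -1·-46 = -721
  a_10 = 2·-721 + 1·-385 + -2·-199 + -1·-101 = -1328
  a_11 = 2·-1328 + 1·-721 + -2·-385 + -1·-199 = -2408
  a_12 = 2·-2408 + 1·-1328 + -2·-721 + -1·-385 = -4317

2,1,-2,-1 ; -4317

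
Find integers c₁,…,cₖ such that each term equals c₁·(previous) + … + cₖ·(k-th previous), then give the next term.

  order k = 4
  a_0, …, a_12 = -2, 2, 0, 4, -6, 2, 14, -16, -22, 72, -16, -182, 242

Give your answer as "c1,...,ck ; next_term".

  a_4 = -1·4 + -2·0 + 1·2 + 2·-2 = -6
  a_5 = -1·-6 + -2·4 + 1·0 + 2·2 = 2
  a_6 = -1·2 + -2·-6 + 1·4 + 2·0 = 14
  a_7 = -1·14 + -2·2 + 1·-6 + 2·4 = -16
  a_8 = -1·-16 + -2·14 + 1·2 + 2·-6 = -22
  a_9 = -1·-22 + -2·-16 + 1·14 + 2·2 = 72
  a_10 = -1·72 + -2·-22 + 1·-16 + 2·14 = -16
  a_11 = -1·-16 + -2·72 + 1·-22 + 2·-16 = -182
  a_12 = -1·-182 + -2·-16 + 1·72 + 2·-22 = 242
  a_13 = -1·242 + -2·-182 + 1·-16 + 2·72 = 250

-1,-2,1,2 ; 250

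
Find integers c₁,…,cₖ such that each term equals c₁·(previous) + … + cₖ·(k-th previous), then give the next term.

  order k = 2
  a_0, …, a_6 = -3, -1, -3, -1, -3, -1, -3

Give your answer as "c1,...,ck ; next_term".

  a_2 = 0·-1 + 1·-3 = -3
  a_3 = 0·-3 + 1·-1 = -1
  a_4 = 0·-1 + 1·-3 = -3
  a_5 = 0·-3 + 1·-1 = -1
  a_6 = 0·-1 + 1·-3 = -3
  a_7 = 0·-3 + 1·-1 = -1

0,1 ; -1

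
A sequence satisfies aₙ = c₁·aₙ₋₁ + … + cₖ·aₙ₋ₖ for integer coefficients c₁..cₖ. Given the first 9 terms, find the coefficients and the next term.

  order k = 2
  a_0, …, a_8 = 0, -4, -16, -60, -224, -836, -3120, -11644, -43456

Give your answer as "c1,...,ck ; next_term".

  a_2 = 4·-4 + -1·0 = -16
  a_3 = 4·-16 + -1·-4 = -60
  a_4 = 4·-60 + -1·-16 = -224
  a_5 = 4·-224 + -1·-60 = -836
  a_6 = 4·-836 + -1·-224 = -3120
  a_7 = 4·-3120 + -1·-836 = -11644
  a_8 = 4·-11644 + -1·-3120 = -43456
  a_9 = 4·-43456 + -1·-11644 = -162180

4,-1 ; -162180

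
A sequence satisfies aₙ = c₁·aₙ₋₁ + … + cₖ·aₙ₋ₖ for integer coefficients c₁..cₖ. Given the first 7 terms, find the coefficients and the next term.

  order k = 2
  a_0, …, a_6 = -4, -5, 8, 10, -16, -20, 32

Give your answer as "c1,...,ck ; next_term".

  a_2 = 0·-5 + -2·-4 = 8
  a_3 = 0·8 + -2·-5 = 10
  a_4 = 0·10 + -2·8 = -16
  a_5 = 0·-16 + -2·10 = -20
  a_6 = 0·-20 + -2·-16 = 32
  a_7 = 0·32 + -2·-20 = 40

0,-2 ; 40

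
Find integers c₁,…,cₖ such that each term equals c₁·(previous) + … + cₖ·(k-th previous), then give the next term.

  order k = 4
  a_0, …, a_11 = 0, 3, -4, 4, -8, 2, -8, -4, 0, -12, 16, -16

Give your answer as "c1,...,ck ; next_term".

  a_4 = 0·4 + 2·-4 + 0·3 + -2·0 = -8
  a_5 = 0·-8 + 2·4 + 0·-4 + -2·3 = 2
  a_6 = 0·2 + 2·-8 + 0·4 + -2·-4 = -8
  a_7 = 0·-8 + 2·2 + 0·-8 + -2·4 = -4
  a_8 = 0·-4 + 2·-8 + 0·2 + -2·-8 = 0
  a_9 = 0·0 + 2·-4 + 0·-8 + -2·2 = -12
  a_10 = 0·-12 + 2·0 + 0·-4 + -2·-8 = 16
  a_11 = 0·16 + 2·-12 + 0·0 + -2·-4 = -16
  a_12 = 0·-16 + 2·16 + 0·-12 + -2·0 = 32

0,2,0,-2 ; 32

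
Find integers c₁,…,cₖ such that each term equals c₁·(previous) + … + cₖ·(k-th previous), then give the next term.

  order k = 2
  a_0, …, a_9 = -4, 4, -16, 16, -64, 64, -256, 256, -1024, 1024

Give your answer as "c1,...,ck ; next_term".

  a_2 = 0·4 + 4·-4 = -16
  a_3 = 0·-16 + 4·4 = 16
  a_4 = 0·16 + 4·-16 = -64
  a_5 = 0·-64 + 4·16 = 64
  a_6 = 0·64 + 4·-64 = -256
  a_7 = 0·-256 + 4·64 = 256
  a_8 = 0·256 + 4·-256 = -1024
  a_9 = 0·-1024 + 4·256 = 1024
  a_10 = 0·1024 + 4·-1024 = -4096

0,4 ; -4096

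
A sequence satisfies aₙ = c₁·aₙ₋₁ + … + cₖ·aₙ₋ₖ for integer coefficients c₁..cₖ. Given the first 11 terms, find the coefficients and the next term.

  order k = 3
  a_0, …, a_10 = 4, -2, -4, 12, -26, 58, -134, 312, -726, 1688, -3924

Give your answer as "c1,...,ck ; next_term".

-3,-2,-1 ; 9122

  a_3 = -3·-4 + -2·-2 + -1·4 = 12
  a_4 = -3·12 + -2·-4 + -1·-2 = -26
  a_5 = -3·-26 + -2·12 + -1·-4 = 58
  a_6 = -3·58 + -2·-26 + -1·12 = -134
  a_7 = -3·-134 + -2·58 + -1·-26 = 312
  a_8 = -3·312 + -2·-134 + -1·58 = -726
  a_9 = -3·-726 + -2·312 + -1·-134 = 1688
  a_10 = -3·1688 + -2·-726 + -1·312 = -3924
  a_11 = -3·-3924 + -2·1688 + -1·-726 = 9122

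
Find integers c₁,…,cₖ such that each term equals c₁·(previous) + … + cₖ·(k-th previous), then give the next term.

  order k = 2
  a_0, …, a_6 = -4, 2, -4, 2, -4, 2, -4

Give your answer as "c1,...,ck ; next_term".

  a_2 = 0·2 + 1·-4 = -4
  a_3 = 0·-4 + 1·2 = 2
  a_4 = 0·2 + 1·-4 = -4
  a_5 = 0·-4 + 1·2 = 2
  a_6 = 0·2 + 1·-4 = -4
  a_7 = 0·-4 + 1·2 = 2

0,1 ; 2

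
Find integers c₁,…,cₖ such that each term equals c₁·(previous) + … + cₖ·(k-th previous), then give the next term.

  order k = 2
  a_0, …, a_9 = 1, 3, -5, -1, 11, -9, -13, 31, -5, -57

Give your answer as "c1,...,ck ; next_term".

-1,-2 ; 67

  a_2 = -1·3 + -2·1 = -5
  a_3 = -1·-5 + -2·3 = -1
  a_4 = -1·-1 + -2·-5 = 11
  a_5 = -1·11 + -2·-1 = -9
  a_6 = -1·-9 + -2·11 = -13
  a_7 = -1·-13 + -2·-9 = 31
  a_8 = -1·31 + -2·-13 = -5
  a_9 = -1·-5 + -2·31 = -57
  a_10 = -1·-57 + -2·-5 = 67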